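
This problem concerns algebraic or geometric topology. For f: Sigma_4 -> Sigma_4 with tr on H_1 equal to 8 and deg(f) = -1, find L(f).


L(f) = tr(f_0*) - tr(f_1*) + tr(f_2*).
= 1 - (8) + (-1)
= -8

-8


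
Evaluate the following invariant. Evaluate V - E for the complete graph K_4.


K_4: V = 4, E = C(4,2) = 6.
chi = V - E = 4 - 6 = -2

-2


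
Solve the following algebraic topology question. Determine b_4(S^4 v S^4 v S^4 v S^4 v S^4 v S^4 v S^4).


For a wedge of spheres, H_k (k>0) is free on one generator per sphere of dimension k.
Spheres of dimension 4: count = 7.
b_4 = 7

7


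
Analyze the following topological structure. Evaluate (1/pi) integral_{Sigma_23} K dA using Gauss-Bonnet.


Gauss-Bonnet: integral K dA = 2*pi*chi(M).
chi(Sigma_23) = 2 - 2*23 = -44.
(integral K dA)/pi = 2*chi = 2*(-44) = -88

-88


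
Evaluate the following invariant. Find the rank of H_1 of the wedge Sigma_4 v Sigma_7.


For a wedge: H_1(A v B) = H_1(A) + H_1(B).
b_1(Sigma_4) = 8, b_1(Sigma_7) = 14.
b_1 = 8 + 14 = 22

22


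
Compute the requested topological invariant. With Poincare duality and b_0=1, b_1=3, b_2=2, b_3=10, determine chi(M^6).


By Poincare duality b_k = b_{6-k}, so full Betti numbers: b_0=1, b_1=3, b_2=2, b_3=10, b_4=2, b_5=3, b_6=1.
chi = sum (-1)^k b_k = -10

-10


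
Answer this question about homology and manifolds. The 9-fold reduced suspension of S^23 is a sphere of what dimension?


Each suspension raises dimension by 1: Sigma S^n = S^{n+1}.
Sigma^9 S^23 = S^{23+9} = S^32

32


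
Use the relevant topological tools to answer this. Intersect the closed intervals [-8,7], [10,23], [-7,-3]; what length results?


Intersection = [max(a_i), min(b_i)] = [10, -3].
Since 10 > -3, the intersection is empty.
Length = 0

0


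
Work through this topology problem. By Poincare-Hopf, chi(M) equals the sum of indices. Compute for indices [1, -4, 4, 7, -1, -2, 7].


Poincare-Hopf: chi(M) = sum of indices of zeros.
chi = (1) + (-4) + (4) + (7) + (-1) + (-2) + (7) = 12

12


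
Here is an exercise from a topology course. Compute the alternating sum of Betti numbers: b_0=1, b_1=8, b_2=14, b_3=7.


chi = sum_k (-1)^k b_k.
= (1) + (-8) + (14) + (-7)
= 0

0


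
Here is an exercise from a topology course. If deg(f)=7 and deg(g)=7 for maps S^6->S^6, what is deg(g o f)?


Degree is multiplicative under composition: deg(g o f) = deg(g) * deg(f).
= 7 * 7 = 49

49


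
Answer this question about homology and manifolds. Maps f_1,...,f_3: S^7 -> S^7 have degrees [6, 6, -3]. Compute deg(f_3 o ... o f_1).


Degree is multiplicative: deg(composition) = product of degrees.
= (6) * (6) * (-3) = -108

-108


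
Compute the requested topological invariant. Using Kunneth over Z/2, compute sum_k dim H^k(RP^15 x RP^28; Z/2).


dim H^*(RP^n; Z/2) = n+1 (one Z/2 in each degree 0..n).
Total Betti number is multiplicative.
Total = (15+1) * (28+1) = 16 * 29 = 464

464


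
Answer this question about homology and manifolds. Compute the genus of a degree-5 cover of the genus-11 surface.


For an n-sheeted cover: chi(E) = n * chi(B).
chi(Sigma_11) = 2 - 2*11 = -20.
chi(E) = 5 * (-20) = -100.
genus(E) = (2 - chi(E))/2 = (2 - (-100))/2 = 102/2 = 51

51


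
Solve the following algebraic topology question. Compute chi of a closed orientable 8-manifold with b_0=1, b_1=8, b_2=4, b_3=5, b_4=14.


By Poincare duality b_k = b_{8-k}, so full Betti numbers: b_0=1, b_1=8, b_2=4, b_3=5, b_4=14, b_5=5, b_6=4, b_7=8, b_8=1.
chi = sum (-1)^k b_k = -2

-2


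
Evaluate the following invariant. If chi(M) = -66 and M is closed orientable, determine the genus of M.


chi = 2 - 2g for closed orientable surfaces.
-66 = 2 - 2g
2g = 2 - (-66) = 68
g = 34

34


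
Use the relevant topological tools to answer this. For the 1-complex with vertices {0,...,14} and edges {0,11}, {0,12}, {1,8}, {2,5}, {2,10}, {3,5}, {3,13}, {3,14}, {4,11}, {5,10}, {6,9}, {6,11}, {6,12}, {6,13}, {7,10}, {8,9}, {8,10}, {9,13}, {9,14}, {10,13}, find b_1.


b_1 = E - V + (number of components).
E = 20, V = 15, components = 1.
b_1 = 20 - 15 + 1 = 6

6


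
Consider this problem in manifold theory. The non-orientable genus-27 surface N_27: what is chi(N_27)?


For a non-orientable closed surface with k crosscaps: chi = 2 - k.
Here k = 27.
chi = 2 - 27 = -25

-25


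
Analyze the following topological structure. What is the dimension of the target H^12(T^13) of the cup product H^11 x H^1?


Cup product: H^p x H^q -> H^{p+q}; here p+q = 11+1 = 12.
rank H^k(T^n) = C(n,k).
C(13,12) = 13

13


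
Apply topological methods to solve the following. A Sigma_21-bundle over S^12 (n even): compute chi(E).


chi(S^12) = 2 (n even), chi(Sigma_21) = 2 - 2*21 = -40.
chi(E) = 2 * (-40) = -80

-80


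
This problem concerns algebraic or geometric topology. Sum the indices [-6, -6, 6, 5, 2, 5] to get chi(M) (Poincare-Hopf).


Poincare-Hopf: chi(M) = sum of indices of zeros.
chi = (-6) + (-6) + (6) + (5) + (2) + (5) = 6

6


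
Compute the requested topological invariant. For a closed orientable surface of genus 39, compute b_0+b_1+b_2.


For Sigma_39: b_0 = 1, b_1 = 2g = 78, b_2 = 1.
Total = 1 + 78 + 1 = 80

80


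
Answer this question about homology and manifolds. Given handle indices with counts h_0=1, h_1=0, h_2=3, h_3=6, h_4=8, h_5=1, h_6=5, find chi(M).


Handles of index k contribute (-1)^k to chi (same as CW cells).
chi = (1) + (0) + (3) + (-6) + (8) + (-1) + (5) = 10

10


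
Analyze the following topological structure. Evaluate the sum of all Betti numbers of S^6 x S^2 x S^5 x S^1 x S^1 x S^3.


Total Betti number is multiplicative under products.
Each S^d (d>=1) has total Betti number 2.
There are 6 sphere factors.
Total = 2^6 = 64

64


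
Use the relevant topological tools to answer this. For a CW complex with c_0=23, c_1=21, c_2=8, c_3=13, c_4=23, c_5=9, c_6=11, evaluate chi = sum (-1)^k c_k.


chi = sum_k (-1)^k c_k.
= (-1)^0*23 + (-1)^1*21 + (-1)^2*8 + (-1)^3*13 + (-1)^4*23 + (-1)^5*9 + (-1)^6*11
= (23) + (-21) + (8) + (-13) + (23) + (-9) + (11)
= 22

22


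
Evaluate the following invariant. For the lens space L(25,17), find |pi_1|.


pi_1(L(p,q)) = Z/pZ for any q coprime to p.
|pi_1(L(25,17))| = 25

25


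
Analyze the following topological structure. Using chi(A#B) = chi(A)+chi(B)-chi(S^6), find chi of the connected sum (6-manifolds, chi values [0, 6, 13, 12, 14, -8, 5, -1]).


For n-manifolds: chi(A#B) = chi(A) + chi(B) - chi(S^6).
chi(S^6) = 1 + (-1)^6 = 2.
chi(#) = (sum chi_i) - (8-1)*chi(S^6) = 41 - 7*2 = 27

27


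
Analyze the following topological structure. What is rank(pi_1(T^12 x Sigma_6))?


pi_1(A x B) = pi_1(A) x pi_1(B); rank of abelianization = b_1.
b_1(T^12) = 12, b_1(Sigma_6) = 2*6 = 12.
b_1(product) = 12 + 12 = 24

24


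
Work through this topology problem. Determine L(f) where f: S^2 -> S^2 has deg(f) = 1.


On S^2: L(f) = tr(f_0*) + (-1)^2 tr(f_2*) = 1 + (-1)^2 * deg(f).
L(f) = 1 + (-1)^2 * 1 = 1 + 1 = 2

2


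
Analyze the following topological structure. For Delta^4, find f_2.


Delta^4 has 4+1 vertices. A 2-face is a choice of 2+1 vertices.
f_2 = C(4+1, 2+1) = C(5,3) = 10

10


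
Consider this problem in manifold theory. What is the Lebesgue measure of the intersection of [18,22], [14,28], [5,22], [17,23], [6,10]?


Intersection = [max(a_i), min(b_i)] = [18, 10].
Since 18 > 10, the intersection is empty.
Length = 0

0


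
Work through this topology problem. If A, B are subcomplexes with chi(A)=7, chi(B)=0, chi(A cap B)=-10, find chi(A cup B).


chi(A cup B) = chi(A) + chi(B) - chi(A cap B)
= 7 + (0) - (-10)
= 17

17


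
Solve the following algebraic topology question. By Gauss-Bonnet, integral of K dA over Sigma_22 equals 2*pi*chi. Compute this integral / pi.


Gauss-Bonnet: integral K dA = 2*pi*chi(M).
chi(Sigma_22) = 2 - 2*22 = -42.
(integral K dA)/pi = 2*chi = 2*(-42) = -84

-84


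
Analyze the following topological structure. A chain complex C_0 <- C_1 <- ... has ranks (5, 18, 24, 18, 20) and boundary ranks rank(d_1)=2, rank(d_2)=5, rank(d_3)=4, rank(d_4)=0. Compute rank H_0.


rank H_k = rank(ker d_k) - rank(im d_{k+1}).
rank(ker d_0) = rank(C_0) - rank(d_0) = 5 - 0 = 5.
rank(im d_{0+1}) = 2.
rank H_0 = 5 - 2 = 3

3


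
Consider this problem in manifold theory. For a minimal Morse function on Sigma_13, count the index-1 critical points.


A perfect Morse function has m_k = b_k.
For Sigma_13: b_0=1, b_1=2g=26, b_2=1.
Saddles m_1 = 2g = 26

26


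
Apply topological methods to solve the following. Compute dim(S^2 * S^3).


Join of spheres: S^m * S^n = S^{m+n+1}.
dim = 2 + 3 + 1 = 6

6


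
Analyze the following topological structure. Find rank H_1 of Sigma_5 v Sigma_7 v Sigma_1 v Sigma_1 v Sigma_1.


For a wedge X v Y: reduced H_k(X v Y) = H_k(X) + H_k(Y).
Each Sigma_g contributes b_1 = 2g.
b_1 = 10 + 14 + 2 + 2 + 2 = 30

30


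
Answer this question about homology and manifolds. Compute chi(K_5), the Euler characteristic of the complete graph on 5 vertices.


K_5: V = 5, E = C(5,2) = 10.
chi = V - E = 5 - 10 = -5

-5


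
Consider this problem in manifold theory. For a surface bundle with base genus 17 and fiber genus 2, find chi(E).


For a fiber bundle F -> E -> B (with CW structure): chi(E) = chi(B) * chi(F).
chi(Sigma_17) = -32, chi(Sigma_2) = -2.
chi(E) = (-32) * (-2) = 64

64


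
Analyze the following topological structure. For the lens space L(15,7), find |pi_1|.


pi_1(L(p,q)) = Z/pZ for any q coprime to p.
|pi_1(L(15,7))| = 15

15


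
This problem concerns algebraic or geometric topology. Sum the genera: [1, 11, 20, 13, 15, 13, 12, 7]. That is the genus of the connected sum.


Genus is additive under connected sum of orientable surfaces.
g = 1 + 11 + 20 + 13 + 15 + 13 + 12 + 7 = 92

92


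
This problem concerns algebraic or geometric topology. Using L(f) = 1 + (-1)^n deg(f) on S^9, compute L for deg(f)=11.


On S^9: L(f) = tr(f_0*) + (-1)^9 tr(f_9*) = 1 + (-1)^9 * deg(f).
L(f) = 1 + (-1)^9 * 11 = 1 + -11 = -10

-10


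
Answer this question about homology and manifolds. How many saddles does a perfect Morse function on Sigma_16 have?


A perfect Morse function has m_k = b_k.
For Sigma_16: b_0=1, b_1=2g=32, b_2=1.
Saddles m_1 = 2g = 32

32


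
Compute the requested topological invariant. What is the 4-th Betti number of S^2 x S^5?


Each S^d has Poincare polynomial 1 + t^d.
The product S^2 x S^5 has Poincare polynomial prod(1+t^d_i).
Expanding: b_0=1, b_2=1, b_5=1, b_7=1.
b_4 = 0

0


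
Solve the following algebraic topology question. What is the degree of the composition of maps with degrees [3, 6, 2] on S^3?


Degree is multiplicative: deg(composition) = product of degrees.
= (3) * (6) * (2) = 36

36


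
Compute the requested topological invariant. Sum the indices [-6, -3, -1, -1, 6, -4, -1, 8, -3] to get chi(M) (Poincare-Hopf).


Poincare-Hopf: chi(M) = sum of indices of zeros.
chi = (-6) + (-3) + (-1) + (-1) + (6) + (-4) + (-1) + (8) + (-3) = -5

-5


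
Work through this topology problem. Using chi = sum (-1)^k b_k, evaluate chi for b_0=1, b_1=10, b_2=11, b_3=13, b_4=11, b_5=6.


chi = sum_k (-1)^k b_k.
= (1) + (-10) + (11) + (-13) + (11) + (-6)
= -6

-6


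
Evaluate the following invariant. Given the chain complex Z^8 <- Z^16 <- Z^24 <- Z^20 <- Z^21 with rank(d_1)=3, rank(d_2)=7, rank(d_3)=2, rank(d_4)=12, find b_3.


rank H_k = rank(ker d_k) - rank(im d_{k+1}).
rank(ker d_3) = rank(C_3) - rank(d_3) = 20 - 2 = 18.
rank(im d_{3+1}) = 12.
rank H_3 = 18 - 12 = 6

6


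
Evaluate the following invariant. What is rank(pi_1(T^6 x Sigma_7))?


pi_1(A x B) = pi_1(A) x pi_1(B); rank of abelianization = b_1.
b_1(T^6) = 6, b_1(Sigma_7) = 2*7 = 14.
b_1(product) = 6 + 14 = 20

20


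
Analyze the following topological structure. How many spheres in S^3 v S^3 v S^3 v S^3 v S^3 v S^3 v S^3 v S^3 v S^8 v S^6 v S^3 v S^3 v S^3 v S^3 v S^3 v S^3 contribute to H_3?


For a wedge of spheres, H_k (k>0) is free on one generator per sphere of dimension k.
Spheres of dimension 3: count = 14.
b_3 = 14

14


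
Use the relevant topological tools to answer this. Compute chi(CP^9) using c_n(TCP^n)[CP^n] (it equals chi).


For any closed oriented manifold, <e(TM),[M]> = chi(M).
chi(CP^9) = 9+1 = 10

10


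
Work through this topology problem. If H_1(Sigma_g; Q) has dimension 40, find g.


For a closed orientable surface: b_1 = 2g.
40 = 2g
g = 40 / 2 = 20

20


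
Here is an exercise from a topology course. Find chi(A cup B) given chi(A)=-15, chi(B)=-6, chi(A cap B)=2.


chi(A cup B) = chi(A) + chi(B) - chi(A cap B)
= -15 + (-6) - (2)
= -23

-23


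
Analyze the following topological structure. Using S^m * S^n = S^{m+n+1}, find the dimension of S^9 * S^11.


Join of spheres: S^m * S^n = S^{m+n+1}.
dim = 9 + 11 + 1 = 21

21


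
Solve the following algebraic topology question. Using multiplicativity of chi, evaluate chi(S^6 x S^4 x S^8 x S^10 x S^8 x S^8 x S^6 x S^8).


chi is multiplicative: chi(X x Y) = chi(X) chi(Y).
Each even-dim sphere has chi = 2. There are 8 factors.
chi = 2^8 = 256

256


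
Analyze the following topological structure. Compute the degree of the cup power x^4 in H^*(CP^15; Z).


|x| = 2 in H^*(CP^n).
|x^4| = 4 * |x| = 4 * 2 = 8

8


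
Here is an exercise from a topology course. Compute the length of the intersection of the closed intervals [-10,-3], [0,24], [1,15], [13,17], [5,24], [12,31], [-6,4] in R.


Intersection = [max(a_i), min(b_i)] = [13, -3].
Since 13 > -3, the intersection is empty.
Length = 0

0


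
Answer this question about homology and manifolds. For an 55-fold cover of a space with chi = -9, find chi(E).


For a finite covering: chi(E) = (number of sheets) * chi(B).
chi(E) = 55 * (-9) = -495

-495


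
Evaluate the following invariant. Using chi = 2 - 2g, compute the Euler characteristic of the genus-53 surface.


For a closed orientable surface of genus g: chi = 2 - 2g.
Here g = 53.
chi = 2 - 2*53 = 2 - 106 = -104

-104


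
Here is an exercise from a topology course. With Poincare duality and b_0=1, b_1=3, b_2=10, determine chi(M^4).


By Poincare duality b_k = b_{4-k}, so full Betti numbers: b_0=1, b_1=3, b_2=10, b_3=3, b_4=1.
chi = sum (-1)^k b_k = 6

6


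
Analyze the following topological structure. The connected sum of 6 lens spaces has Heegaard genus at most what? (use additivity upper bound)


Heegaard genus satisfies g(A#B) <= g(A) + g(B).
Each lens space has g = 1.
Upper bound: 6 * 1 = 6

6


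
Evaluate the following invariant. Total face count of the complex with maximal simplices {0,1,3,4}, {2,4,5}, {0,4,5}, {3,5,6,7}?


Each maximal simplex on m vertices has 2^m - 1 nonempty faces.
Take the union (dedupe shared faces).
Total distinct faces = 36

36


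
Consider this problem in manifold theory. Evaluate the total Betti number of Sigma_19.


For Sigma_19: b_0 = 1, b_1 = 2g = 38, b_2 = 1.
Total = 1 + 38 + 1 = 40

40


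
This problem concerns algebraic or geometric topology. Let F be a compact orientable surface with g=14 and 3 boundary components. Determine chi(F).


For a compact orientable surface with genus g and b boundary components: chi = 2 - 2g - b.
chi = 2 - 2*14 - 3 = 2 - 28 - 3 = -29

-29


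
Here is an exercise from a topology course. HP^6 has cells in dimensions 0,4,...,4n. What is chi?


HP^6 has one cell in each dimension 0, 4, ..., 4*6 (6+1 cells, all even-dim).
chi = 6 + 1 = 7

7


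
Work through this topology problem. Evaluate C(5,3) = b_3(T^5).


By the Kunneth formula, b_k(T^n) = C(n,k).
b_3(T^5) = C(5,3).
C(5,3) = 5!/(3!*2!) = 10

10


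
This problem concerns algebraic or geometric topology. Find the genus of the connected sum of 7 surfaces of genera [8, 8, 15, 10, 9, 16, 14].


Genus is additive under connected sum of orientable surfaces.
g = 8 + 8 + 15 + 10 + 9 + 16 + 14 = 80

80


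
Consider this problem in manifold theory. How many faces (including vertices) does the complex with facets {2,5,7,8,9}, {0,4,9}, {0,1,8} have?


Each maximal simplex on m vertices has 2^m - 1 nonempty faces.
Take the union (dedupe shared faces).
Total distinct faces = 42

42


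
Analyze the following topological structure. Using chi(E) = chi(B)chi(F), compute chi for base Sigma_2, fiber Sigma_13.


For a fiber bundle F -> E -> B (with CW structure): chi(E) = chi(B) * chi(F).
chi(Sigma_2) = -2, chi(Sigma_13) = -24.
chi(E) = (-2) * (-24) = 48

48


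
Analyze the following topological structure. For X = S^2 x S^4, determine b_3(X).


Each S^d has Poincare polynomial 1 + t^d.
The product S^2 x S^4 has Poincare polynomial prod(1+t^d_i).
Expanding: b_0=1, b_2=1, b_4=1, b_6=1.
b_3 = 0

0


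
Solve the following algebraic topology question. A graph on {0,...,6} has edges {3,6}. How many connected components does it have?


Run DFS/union-find over 7 vertices.
V = 7, E = 1.
Number of components = 6

6


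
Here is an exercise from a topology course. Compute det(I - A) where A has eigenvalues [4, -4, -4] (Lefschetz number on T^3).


For a torus self-map: L(f) = det(I - A) where A acts on H_1.
L(f) = (1-4) * (1--4) * (1--4) = -3 * 5 * 5 = -75

-75


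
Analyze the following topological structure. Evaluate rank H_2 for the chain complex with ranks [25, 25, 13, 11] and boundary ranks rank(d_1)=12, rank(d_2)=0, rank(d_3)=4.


rank H_k = rank(ker d_k) - rank(im d_{k+1}).
rank(ker d_2) = rank(C_2) - rank(d_2) = 13 - 0 = 13.
rank(im d_{2+1}) = 4.
rank H_2 = 13 - 4 = 9

9


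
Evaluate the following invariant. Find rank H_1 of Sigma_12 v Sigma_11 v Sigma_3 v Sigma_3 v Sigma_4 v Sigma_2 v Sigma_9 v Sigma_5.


For a wedge X v Y: reduced H_k(X v Y) = H_k(X) + H_k(Y).
Each Sigma_g contributes b_1 = 2g.
b_1 = 24 + 22 + 6 + 6 + 8 + 4 + 18 + 10 = 98

98


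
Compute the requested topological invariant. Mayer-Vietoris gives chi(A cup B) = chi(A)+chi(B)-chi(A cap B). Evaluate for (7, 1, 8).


chi(A cup B) = chi(A) + chi(B) - chi(A cap B)
= 7 + (1) - (8)
= 0

0


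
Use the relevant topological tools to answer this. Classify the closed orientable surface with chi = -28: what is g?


chi = 2 - 2g for closed orientable surfaces.
-28 = 2 - 2g
2g = 2 - (-28) = 30
g = 15

15


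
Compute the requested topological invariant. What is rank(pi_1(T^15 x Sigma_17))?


pi_1(A x B) = pi_1(A) x pi_1(B); rank of abelianization = b_1.
b_1(T^15) = 15, b_1(Sigma_17) = 2*17 = 34.
b_1(product) = 15 + 34 = 49

49


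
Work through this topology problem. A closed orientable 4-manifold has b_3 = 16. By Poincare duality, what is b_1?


Poincare duality for closed orientable n-manifolds: b_k = b_{n-k}.
Here n = 4, so b_1 = b_3 = 16

16


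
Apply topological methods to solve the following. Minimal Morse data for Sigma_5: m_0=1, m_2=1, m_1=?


A perfect Morse function has m_k = b_k.
For Sigma_5: b_0=1, b_1=2g=10, b_2=1.
Saddles m_1 = 2g = 10

10


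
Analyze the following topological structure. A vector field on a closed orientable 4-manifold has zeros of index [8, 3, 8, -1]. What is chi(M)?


Poincare-Hopf: chi(M) = sum of indices of zeros.
chi = (8) + (3) + (8) + (-1) = 18

18


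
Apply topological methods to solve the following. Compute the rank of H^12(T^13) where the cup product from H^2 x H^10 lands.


Cup product: H^p x H^q -> H^{p+q}; here p+q = 2+10 = 12.
rank H^k(T^n) = C(n,k).
C(13,12) = 13

13


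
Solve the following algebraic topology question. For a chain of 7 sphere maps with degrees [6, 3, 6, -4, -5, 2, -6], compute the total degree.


Degree is multiplicative: deg(composition) = product of degrees.
= (6) * (3) * (6) * (-4) * (-5) * (2) * (-6) = -25920

-25920


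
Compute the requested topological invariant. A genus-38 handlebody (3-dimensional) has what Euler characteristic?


A genus-g handlebody deformation retracts to a wedge of g circles.
chi(vee_g S^1) = 1 - g.
chi(H_38) = 1 - 38 = -37

-37


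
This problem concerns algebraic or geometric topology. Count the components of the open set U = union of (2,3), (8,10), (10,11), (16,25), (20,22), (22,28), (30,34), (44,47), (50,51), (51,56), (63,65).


Sort and merge overlapping open intervals.
Merged: (2,3), (8,10), (10,11), (16,28), (30,34), (44,47), (50,51), (51,56), (63,65).
Number of components = 9

9


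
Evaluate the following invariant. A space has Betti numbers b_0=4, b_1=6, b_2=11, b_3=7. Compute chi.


chi = sum_k (-1)^k b_k.
= (4) + (-6) + (11) + (-7)
= 2

2


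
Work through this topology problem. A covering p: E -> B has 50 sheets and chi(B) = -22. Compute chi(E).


For a finite covering: chi(E) = (number of sheets) * chi(B).
chi(E) = 50 * (-22) = -1100

-1100


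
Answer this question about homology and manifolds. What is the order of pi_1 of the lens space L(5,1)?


pi_1(L(p,q)) = Z/pZ for any q coprime to p.
|pi_1(L(5,1))| = 5

5


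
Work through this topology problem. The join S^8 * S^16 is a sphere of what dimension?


Join of spheres: S^m * S^n = S^{m+n+1}.
dim = 8 + 16 + 1 = 25

25


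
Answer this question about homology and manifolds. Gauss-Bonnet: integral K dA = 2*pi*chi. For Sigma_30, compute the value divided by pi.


Gauss-Bonnet: integral K dA = 2*pi*chi(M).
chi(Sigma_30) = 2 - 2*30 = -58.
(integral K dA)/pi = 2*chi = 2*(-58) = -116

-116


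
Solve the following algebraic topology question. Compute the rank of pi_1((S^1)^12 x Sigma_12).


pi_1(A x B) = pi_1(A) x pi_1(B); rank of abelianization = b_1.
b_1(T^12) = 12, b_1(Sigma_12) = 2*12 = 24.
b_1(product) = 12 + 24 = 36

36


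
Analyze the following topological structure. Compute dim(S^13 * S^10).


Join of spheres: S^m * S^n = S^{m+n+1}.
dim = 13 + 10 + 1 = 24

24


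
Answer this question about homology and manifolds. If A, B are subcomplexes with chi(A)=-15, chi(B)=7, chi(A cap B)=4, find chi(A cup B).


chi(A cup B) = chi(A) + chi(B) - chi(A cap B)
= -15 + (7) - (4)
= -12

-12


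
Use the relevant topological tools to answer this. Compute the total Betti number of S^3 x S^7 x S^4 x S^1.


Total Betti number is multiplicative under products.
Each S^d (d>=1) has total Betti number 2.
There are 4 sphere factors.
Total = 2^4 = 16

16


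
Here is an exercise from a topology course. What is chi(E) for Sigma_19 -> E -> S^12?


chi(S^12) = 2 (n even), chi(Sigma_19) = 2 - 2*19 = -36.
chi(E) = 2 * (-36) = -72

-72


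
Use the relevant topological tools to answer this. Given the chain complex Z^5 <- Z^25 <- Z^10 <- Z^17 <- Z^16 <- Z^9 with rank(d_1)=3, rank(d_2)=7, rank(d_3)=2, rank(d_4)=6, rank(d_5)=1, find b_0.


rank H_k = rank(ker d_k) - rank(im d_{k+1}).
rank(ker d_0) = rank(C_0) - rank(d_0) = 5 - 0 = 5.
rank(im d_{0+1}) = 3.
rank H_0 = 5 - 3 = 2

2


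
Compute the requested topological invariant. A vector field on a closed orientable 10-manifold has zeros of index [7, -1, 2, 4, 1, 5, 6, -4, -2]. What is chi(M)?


Poincare-Hopf: chi(M) = sum of indices of zeros.
chi = (7) + (-1) + (2) + (4) + (1) + (5) + (6) + (-4) + (-2) = 18

18


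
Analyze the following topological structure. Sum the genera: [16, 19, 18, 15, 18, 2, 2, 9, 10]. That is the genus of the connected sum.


Genus is additive under connected sum of orientable surfaces.
g = 16 + 19 + 18 + 15 + 18 + 2 + 2 + 9 + 10 = 109

109


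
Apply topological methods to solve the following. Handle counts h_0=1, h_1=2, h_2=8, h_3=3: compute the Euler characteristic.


Handles of index k contribute (-1)^k to chi (same as CW cells).
chi = (1) + (-2) + (8) + (-3) = 4

4


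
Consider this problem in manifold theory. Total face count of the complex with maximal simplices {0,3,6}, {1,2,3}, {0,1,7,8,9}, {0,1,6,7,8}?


Each maximal simplex on m vertices has 2^m - 1 nonempty faces.
Take the union (dedupe shared faces).
Total distinct faces = 56

56


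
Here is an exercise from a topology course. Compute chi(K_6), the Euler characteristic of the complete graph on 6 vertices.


K_6: V = 6, E = C(6,2) = 15.
chi = V - E = 6 - 15 = -9

-9


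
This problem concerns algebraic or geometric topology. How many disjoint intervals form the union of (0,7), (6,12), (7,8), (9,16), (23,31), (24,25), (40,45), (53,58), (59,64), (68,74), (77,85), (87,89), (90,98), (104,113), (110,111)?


Sort and merge overlapping open intervals.
Merged: (0,16), (23,31), (40,45), (53,58), (59,64), (68,74), (77,85), (87,89), (90,98), (104,113).
Number of components = 10

10


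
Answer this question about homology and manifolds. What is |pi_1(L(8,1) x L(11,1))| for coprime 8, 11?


pi_1(X x Y) = pi_1(X) x pi_1(Y).
pi_1(L(8,1)) = Z/8, pi_1(L(11,1)) = Z/11.
|Z/8 x Z/11| = 8 * 11 = 88

88


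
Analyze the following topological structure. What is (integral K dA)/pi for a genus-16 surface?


Gauss-Bonnet: integral K dA = 2*pi*chi(M).
chi(Sigma_16) = 2 - 2*16 = -30.
(integral K dA)/pi = 2*chi = 2*(-30) = -60

-60


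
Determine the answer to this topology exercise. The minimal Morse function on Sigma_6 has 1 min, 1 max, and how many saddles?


A perfect Morse function has m_k = b_k.
For Sigma_6: b_0=1, b_1=2g=12, b_2=1.
Saddles m_1 = 2g = 12

12


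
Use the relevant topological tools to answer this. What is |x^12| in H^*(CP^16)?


|x| = 2 in H^*(CP^n).
|x^12| = 12 * |x| = 12 * 2 = 24

24


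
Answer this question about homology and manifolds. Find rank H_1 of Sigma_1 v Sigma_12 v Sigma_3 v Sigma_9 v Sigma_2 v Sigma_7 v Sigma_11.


For a wedge X v Y: reduced H_k(X v Y) = H_k(X) + H_k(Y).
Each Sigma_g contributes b_1 = 2g.
b_1 = 2 + 24 + 6 + 18 + 4 + 14 + 22 = 90

90


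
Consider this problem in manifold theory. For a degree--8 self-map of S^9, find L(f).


On S^9: L(f) = tr(f_0*) + (-1)^9 tr(f_9*) = 1 + (-1)^9 * deg(f).
L(f) = 1 + (-1)^9 * -8 = 1 + 8 = 9

9


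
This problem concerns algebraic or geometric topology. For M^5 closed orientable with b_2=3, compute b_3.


Poincare duality for closed orientable n-manifolds: b_k = b_{n-k}.
Here n = 5, so b_3 = b_2 = 3

3


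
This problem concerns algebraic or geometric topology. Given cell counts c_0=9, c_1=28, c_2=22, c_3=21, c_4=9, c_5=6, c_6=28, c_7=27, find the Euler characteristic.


chi = sum_k (-1)^k c_k.
= (-1)^0*9 + (-1)^1*28 + (-1)^2*22 + (-1)^3*21 + (-1)^4*9 + (-1)^5*6 + (-1)^6*28 + (-1)^7*27
= (9) + (-28) + (22) + (-21) + (9) + (-6) + (28) + (-27)
= -14

-14


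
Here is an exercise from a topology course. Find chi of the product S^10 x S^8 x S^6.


chi is multiplicative: chi(X x Y) = chi(X) chi(Y).
Each even-dim sphere has chi = 2. There are 3 factors.
chi = 2^3 = 8

8


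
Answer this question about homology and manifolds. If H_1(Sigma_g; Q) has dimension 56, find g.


For a closed orientable surface: b_1 = 2g.
56 = 2g
g = 56 / 2 = 28

28


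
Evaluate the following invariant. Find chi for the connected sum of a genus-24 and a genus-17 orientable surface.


chi(Sigma_24) = 2 - 2*24 = -46
chi(Sigma_17) = 2 - 2*17 = -32
For surfaces: chi(A#B) = chi(A) + chi(B) - 2.
chi = -46 + -32 - 2 = -80

-80


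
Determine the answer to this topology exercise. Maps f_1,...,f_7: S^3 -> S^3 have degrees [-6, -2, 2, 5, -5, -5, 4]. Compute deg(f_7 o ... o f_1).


Degree is multiplicative: deg(composition) = product of degrees.
= (-6) * (-2) * (2) * (5) * (-5) * (-5) * (4) = 12000

12000


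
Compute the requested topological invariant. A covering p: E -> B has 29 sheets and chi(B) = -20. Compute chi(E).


For a finite covering: chi(E) = (number of sheets) * chi(B).
chi(E) = 29 * (-20) = -580

-580


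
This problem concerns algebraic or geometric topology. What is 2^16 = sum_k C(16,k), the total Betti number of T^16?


b_k(T^16) = C(16,k), so the sum over k is sum_k C(16,k) = 2^16.
Total = 2^16 = 65536

65536


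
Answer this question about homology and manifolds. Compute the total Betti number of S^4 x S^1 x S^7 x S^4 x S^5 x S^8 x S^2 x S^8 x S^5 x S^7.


Total Betti number is multiplicative under products.
Each S^d (d>=1) has total Betti number 2.
There are 10 sphere factors.
Total = 2^10 = 1024

1024


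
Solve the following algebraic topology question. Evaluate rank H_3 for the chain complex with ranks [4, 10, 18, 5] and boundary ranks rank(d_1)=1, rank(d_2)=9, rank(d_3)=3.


rank H_k = rank(ker d_k) - rank(im d_{k+1}).
rank(ker d_3) = rank(C_3) - rank(d_3) = 5 - 3 = 2.
rank(im d_{3+1}) = 0.
rank H_3 = 2 - 0 = 2

2


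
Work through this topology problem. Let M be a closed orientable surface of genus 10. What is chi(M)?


For a closed orientable surface of genus g: chi = 2 - 2g.
Here g = 10.
chi = 2 - 2*10 = 2 - 20 = -18

-18


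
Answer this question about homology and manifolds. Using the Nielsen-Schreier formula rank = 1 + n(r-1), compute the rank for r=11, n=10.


Nielsen-Schreier: an index-n subgroup of F_r is free of rank 1 + n(r-1).
Equivalently: chi(cover) = n*chi(base); chi(vee_r S^1) = 1 - 11 = -10.
chi(E) = 10*(-10) = -100; rank = 1 - chi(E) = 1 - (-100) = 101.
rank = 1 + 10*(11-1) = 1 + 100 = 101

101


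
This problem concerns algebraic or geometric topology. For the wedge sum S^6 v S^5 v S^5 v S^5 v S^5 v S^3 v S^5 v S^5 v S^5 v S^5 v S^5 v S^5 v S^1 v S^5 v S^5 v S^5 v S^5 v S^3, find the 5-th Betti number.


For a wedge of spheres, H_k (k>0) is free on one generator per sphere of dimension k.
Spheres of dimension 5: count = 14.
b_5 = 14

14


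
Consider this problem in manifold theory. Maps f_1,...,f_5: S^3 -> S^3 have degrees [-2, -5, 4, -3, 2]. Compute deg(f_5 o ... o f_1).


Degree is multiplicative: deg(composition) = product of degrees.
= (-2) * (-5) * (4) * (-3) * (2) = -240

-240


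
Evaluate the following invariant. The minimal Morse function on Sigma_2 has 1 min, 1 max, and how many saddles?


A perfect Morse function has m_k = b_k.
For Sigma_2: b_0=1, b_1=2g=4, b_2=1.
Saddles m_1 = 2g = 4

4


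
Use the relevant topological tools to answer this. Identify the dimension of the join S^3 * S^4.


Join of spheres: S^m * S^n = S^{m+n+1}.
dim = 3 + 4 + 1 = 8

8


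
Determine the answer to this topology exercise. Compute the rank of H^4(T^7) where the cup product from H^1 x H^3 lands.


Cup product: H^p x H^q -> H^{p+q}; here p+q = 1+3 = 4.
rank H^k(T^n) = C(n,k).
C(7,4) = 35

35


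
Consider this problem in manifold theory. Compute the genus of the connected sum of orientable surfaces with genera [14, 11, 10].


Genus is additive under connected sum of orientable surfaces.
g = 14 + 11 + 10 = 35

35


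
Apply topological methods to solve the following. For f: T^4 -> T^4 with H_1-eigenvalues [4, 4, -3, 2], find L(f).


For a torus self-map: L(f) = det(I - A) where A acts on H_1.
L(f) = (1-4) * (1-4) * (1--3) * (1-2) = -3 * -3 * 4 * -1 = -36

-36


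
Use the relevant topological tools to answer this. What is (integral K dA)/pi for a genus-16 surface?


Gauss-Bonnet: integral K dA = 2*pi*chi(M).
chi(Sigma_16) = 2 - 2*16 = -30.
(integral K dA)/pi = 2*chi = 2*(-30) = -60

-60


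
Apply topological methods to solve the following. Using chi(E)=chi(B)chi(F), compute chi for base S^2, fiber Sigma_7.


chi(S^2) = 2 (n even), chi(Sigma_7) = 2 - 2*7 = -12.
chi(E) = 2 * (-12) = -24

-24


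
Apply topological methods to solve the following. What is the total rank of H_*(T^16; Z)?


b_k(T^16) = C(16,k), so the sum over k is sum_k C(16,k) = 2^16.
Total = 2^16 = 65536

65536


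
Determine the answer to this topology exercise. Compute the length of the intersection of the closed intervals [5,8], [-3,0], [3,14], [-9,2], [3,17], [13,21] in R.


Intersection = [max(a_i), min(b_i)] = [13, 0].
Since 13 > 0, the intersection is empty.
Length = 0

0


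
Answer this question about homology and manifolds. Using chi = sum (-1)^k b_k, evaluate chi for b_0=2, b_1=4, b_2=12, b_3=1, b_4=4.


chi = sum_k (-1)^k b_k.
= (2) + (-4) + (12) + (-1) + (4)
= 13

13


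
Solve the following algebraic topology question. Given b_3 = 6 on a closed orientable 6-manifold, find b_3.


Poincare duality for closed orientable n-manifolds: b_k = b_{n-k}.
Here n = 6, so b_3 = b_3 = 6

6


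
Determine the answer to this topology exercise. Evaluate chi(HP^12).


HP^12 has one cell in each dimension 0, 4, ..., 4*12 (12+1 cells, all even-dim).
chi = 12 + 1 = 13

13


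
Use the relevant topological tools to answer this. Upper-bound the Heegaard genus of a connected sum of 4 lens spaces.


Heegaard genus satisfies g(A#B) <= g(A) + g(B).
Each lens space has g = 1.
Upper bound: 4 * 1 = 4

4


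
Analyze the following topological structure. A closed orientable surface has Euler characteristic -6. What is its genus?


chi = 2 - 2g for closed orientable surfaces.
-6 = 2 - 2g
2g = 2 - (-6) = 8
g = 4

4


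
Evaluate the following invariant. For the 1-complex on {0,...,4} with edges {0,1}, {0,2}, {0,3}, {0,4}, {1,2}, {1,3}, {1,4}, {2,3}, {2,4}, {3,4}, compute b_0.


Run DFS/union-find over 5 vertices.
V = 5, E = 10.
Number of components = 1

1


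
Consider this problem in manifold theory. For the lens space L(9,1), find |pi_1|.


pi_1(L(p,q)) = Z/pZ for any q coprime to p.
|pi_1(L(9,1))| = 9

9


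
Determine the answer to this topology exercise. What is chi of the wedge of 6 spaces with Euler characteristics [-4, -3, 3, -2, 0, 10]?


chi(A v B) = chi(A) + chi(B) - 1 (one point identified).
For 6 spaces: chi = (sum chi_i) - (6 - 1).
sum = 4; chi = 4 - 5 = -1

-1


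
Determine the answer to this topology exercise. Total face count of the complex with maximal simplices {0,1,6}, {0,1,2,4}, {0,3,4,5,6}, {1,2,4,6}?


Each maximal simplex on m vertices has 2^m - 1 nonempty faces.
Take the union (dedupe shared faces).
Total distinct faces = 50

50


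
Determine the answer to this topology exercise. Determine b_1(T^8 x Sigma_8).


pi_1(A x B) = pi_1(A) x pi_1(B); rank of abelianization = b_1.
b_1(T^8) = 8, b_1(Sigma_8) = 2*8 = 16.
b_1(product) = 8 + 16 = 24

24


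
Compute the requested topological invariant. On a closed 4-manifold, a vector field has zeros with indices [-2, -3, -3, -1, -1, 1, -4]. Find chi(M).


Poincare-Hopf: chi(M) = sum of indices of zeros.
chi = (-2) + (-3) + (-3) + (-1) + (-1) + (1) + (-4) = -13

-13


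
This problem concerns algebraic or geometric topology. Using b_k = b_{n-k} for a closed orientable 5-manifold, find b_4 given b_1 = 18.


Poincare duality for closed orientable n-manifolds: b_k = b_{n-k}.
Here n = 5, so b_4 = b_1 = 18

18


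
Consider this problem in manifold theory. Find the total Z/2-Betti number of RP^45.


H^k(RP^45; Z/2) = Z/2 for each 0 <= k <= 45.
Total dimension = 45 + 1 = 46

46


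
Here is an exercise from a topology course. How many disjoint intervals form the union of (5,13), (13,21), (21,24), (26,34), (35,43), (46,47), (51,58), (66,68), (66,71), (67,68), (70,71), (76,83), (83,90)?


Sort and merge overlapping open intervals.
Merged: (5,13), (13,21), (21,24), (26,34), (35,43), (46,47), (51,58), (66,71), (76,83), (83,90).
Number of components = 10

10


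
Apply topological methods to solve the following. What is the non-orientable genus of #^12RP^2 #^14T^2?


Since a >= 1, the sum is non-orientable; each T^2 can be replaced by RP^2 # RP^2 (since T^2#RP^2 = 3RP^2).
Total crosscaps k = 12 + 2*14 = 40.
Check via chi: chi = 12*1 + 14*0 - (12+14-1)*2 = -38 = 2 - k = -38. Consistent.

40


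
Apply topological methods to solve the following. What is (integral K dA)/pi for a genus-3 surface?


Gauss-Bonnet: integral K dA = 2*pi*chi(M).
chi(Sigma_3) = 2 - 2*3 = -4.
(integral K dA)/pi = 2*chi = 2*(-4) = -8

-8


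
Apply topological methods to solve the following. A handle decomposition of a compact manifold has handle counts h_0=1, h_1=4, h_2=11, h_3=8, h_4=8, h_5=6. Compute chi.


Handles of index k contribute (-1)^k to chi (same as CW cells).
chi = (1) + (-4) + (11) + (-8) + (8) + (-6) = 2

2


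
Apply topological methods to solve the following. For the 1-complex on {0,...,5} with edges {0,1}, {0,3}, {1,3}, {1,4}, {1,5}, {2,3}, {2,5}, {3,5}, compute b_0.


Run DFS/union-find over 6 vertices.
V = 6, E = 8.
Number of components = 1

1


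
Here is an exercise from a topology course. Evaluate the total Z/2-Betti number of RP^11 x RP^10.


dim H^*(RP^n; Z/2) = n+1 (one Z/2 in each degree 0..n).
Total Betti number is multiplicative.
Total = (11+1) * (10+1) = 12 * 11 = 132

132


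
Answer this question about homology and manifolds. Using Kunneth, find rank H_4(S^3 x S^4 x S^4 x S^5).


Each S^d has Poincare polynomial 1 + t^d.
The product S^3 x S^4 x S^4 x S^5 has Poincare polynomial prod(1+t^d_i).
Expanding: b_0=1, b_3=1, b_4=2, b_5=1, b_7=2, b_8=2, b_9=2, b_11=1, b_12=2, b_13=1, b_16=1.
b_4 = 2

2


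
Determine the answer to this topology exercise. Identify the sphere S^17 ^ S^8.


S^m ^ S^n = S^{m+n}.
k = 17 + 8 = 25

25


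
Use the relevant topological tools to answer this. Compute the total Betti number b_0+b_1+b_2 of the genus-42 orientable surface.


For Sigma_42: b_0 = 1, b_1 = 2g = 84, b_2 = 1.
Total = 1 + 84 + 1 = 86

86


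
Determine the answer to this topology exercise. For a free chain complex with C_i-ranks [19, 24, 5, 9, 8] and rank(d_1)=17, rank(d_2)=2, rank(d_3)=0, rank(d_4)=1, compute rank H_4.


rank H_k = rank(ker d_k) - rank(im d_{k+1}).
rank(ker d_4) = rank(C_4) - rank(d_4) = 8 - 1 = 7.
rank(im d_{4+1}) = 0.
rank H_4 = 7 - 0 = 7

7


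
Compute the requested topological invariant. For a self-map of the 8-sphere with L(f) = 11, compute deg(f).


L(f) = 1 + (-1)^8 deg(f) on S^8.
11 = 1 + (-1)^8 * deg(f)
(-1)^8 * deg(f) = 10
deg(f) = 10

10


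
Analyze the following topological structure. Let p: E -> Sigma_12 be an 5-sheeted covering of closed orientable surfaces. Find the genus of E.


For an n-sheeted cover: chi(E) = n * chi(B).
chi(Sigma_12) = 2 - 2*12 = -22.
chi(E) = 5 * (-22) = -110.
genus(E) = (2 - chi(E))/2 = (2 - (-110))/2 = 112/2 = 56

56


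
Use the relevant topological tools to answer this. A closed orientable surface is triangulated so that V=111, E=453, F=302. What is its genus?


chi = V - E + F = 111 - 453 + 302 = -40
For orientable closed surface: chi = 2 - 2g, so g = (2 - chi)/2.
g = (2 - (-40)) / 2 = 42 / 2 = 21

21


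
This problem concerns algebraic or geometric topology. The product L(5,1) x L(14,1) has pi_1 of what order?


pi_1(X x Y) = pi_1(X) x pi_1(Y).
pi_1(L(5,1)) = Z/5, pi_1(L(14,1)) = Z/14.
|Z/5 x Z/14| = 5 * 14 = 70

70


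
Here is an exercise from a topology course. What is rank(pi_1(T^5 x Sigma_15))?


pi_1(A x B) = pi_1(A) x pi_1(B); rank of abelianization = b_1.
b_1(T^5) = 5, b_1(Sigma_15) = 2*15 = 30.
b_1(product) = 5 + 30 = 35

35


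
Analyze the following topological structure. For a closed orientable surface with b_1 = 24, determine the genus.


For a closed orientable surface: b_1 = 2g.
24 = 2g
g = 24 / 2 = 12

12


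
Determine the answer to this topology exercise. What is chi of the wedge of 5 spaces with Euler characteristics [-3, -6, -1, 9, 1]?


chi(A v B) = chi(A) + chi(B) - 1 (one point identified).
For 5 spaces: chi = (sum chi_i) - (5 - 1).
sum = 0; chi = 0 - 4 = -4

-4


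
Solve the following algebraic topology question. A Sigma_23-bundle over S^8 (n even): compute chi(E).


chi(S^8) = 2 (n even), chi(Sigma_23) = 2 - 2*23 = -44.
chi(E) = 2 * (-44) = -88

-88


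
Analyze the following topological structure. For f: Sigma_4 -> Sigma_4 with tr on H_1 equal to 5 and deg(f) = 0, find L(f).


L(f) = tr(f_0*) - tr(f_1*) + tr(f_2*).
= 1 - (5) + (0)
= -4

-4


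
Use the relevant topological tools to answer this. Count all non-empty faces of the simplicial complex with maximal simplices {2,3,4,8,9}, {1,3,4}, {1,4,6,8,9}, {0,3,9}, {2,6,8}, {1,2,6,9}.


Each maximal simplex on m vertices has 2^m - 1 nonempty faces.
Take the union (dedupe shared faces).
Total distinct faces = 68

68
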